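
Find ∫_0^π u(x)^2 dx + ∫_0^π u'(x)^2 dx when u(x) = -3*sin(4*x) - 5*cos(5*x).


||u||_{H^1(0,π)}^2 = -2080/3 + 803*π/2

u'(x) = 25*sin(5*x) - 12*cos(4*x).
Expand u² and (u')² and integrate term by term on (0, π), using: for integers n ≥ 1, ∫_0^π sin²(nx) dx = ∫_0^π cos²(nx) dx = π/2; for n ≠ n', ∫_0^π sin(nx)sin(n'x) dx = ∫_0^π cos(nx)cos(n'x) dx = 0; and by product-to-sum, ∫_0^π sin(nx)cos(n'x) dx = ½∫_0^π [sin((n+n')x) + sin((n−n')x)] dx, which is 0 when n+n' is even and 2n/(n²−n'²) when n+n' is odd (it need not vanish on (0, π)).
  u² squared terms: (-5)²·∫cos(5x)² dx = 25·π/2 = 25*π/2;  (-3)²·∫sin(4x)² dx = 9·π/2 = 9*π/2.
  u² cross terms: 2·(-5)·(-3)·∫cos(5x)·sin(4x) dx = 30·(-8/9) = -80/3.
  So ∫_0^π u² dx = 25*π/2 + 9*π/2 − 80/3 = -80/3 + 17*π.
  (u')² squared terms: (-12)²·∫cos(4x)² dx = 144·π/2 = 72*π;  (25)²·∫sin(5x)² dx = 625·π/2 = 625*π/2.
  (u')² cross terms: 2·(-12)·(25)·∫cos(4x)·sin(5x) dx = -600·(10/9) = -2000/3.
  So ∫_0^π (u')² dx = 72*π + 625*π/2 − 2000/3 = -2000/3 + 769*π/2.
||u||_{H^1}^2 = (-80/3 + 17*π) + (-2000/3 + 769*π/2) = -2080/3 + 803*π/2.


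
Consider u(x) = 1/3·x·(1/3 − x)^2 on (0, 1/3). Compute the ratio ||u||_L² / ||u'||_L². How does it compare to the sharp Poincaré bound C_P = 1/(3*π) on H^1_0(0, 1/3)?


||u||_L² / ||u'||_L² = sqrt(14)/42 < C_P = 1/(3*π).

u(x) = 1/3·x·(1/3 − x)^2, so u'(x) = (3*x - 1)*(9*x - 1)/27.
u(x) = 1/3·x·(1/3 − x)^2 vanishes at x = 0 and x = 1/3, so u ∈ H^1_0(0, 1/3). Differentiate via the product rule and integrate the resulting polynomials term by term.
  ∫_0^1/3 u² dx = ∫_0^1/3 (x^6/9 - 4*x^5/27 + 2*x^4/27 - 4*x^3/243 + x^2/729) dx. Term by term:
    ∫_0^1/3 x^6/9 dx = 1/137781;  ∫_0^1/3 -4*x^5/27 dx = -2/59049;  ∫_0^1/3 2*x^4/27 dx = 2/32805;
    ∫_0^1/3 -4*x^3/243 dx = -1/19683;  ∫_0^1/3 x^2/729 dx = 1/59049.
  Sum: 1/137781 − 2/59049 + 2/32805 − 1/19683 + 1/59049 = 1/2066715.
  ∫_0^1/3 (u')² dx = ∫_0^1/3 (x^4 - 8*x^3/9 + 22*x^2/81 - 8*x/243 + 1/729) dx. Term by term:
    ∫_0^1/3 x^4 dx = 1/1215;  ∫_0^1/3 -8*x^3/9 dx = -2/729;  ∫_0^1/3 22*x^2/81 dx = 22/6561;
    ∫_0^1/3 -8*x/243 dx = -4/2187;  ∫_0^1/3 1/729 dx = 1/2187.
  Sum: 1/1215 − 2/729 + 22/6561 − 4/2187 + 1/2187 = 2/32805.
∫_0^1/3 u² dx = 1/2066715, so ||u||_L² = sqrt(35)/8505.
∫_0^1/3 (u')² dx = 2/32805, so ||u'||_L² = sqrt(10)/405.
Ratio ||u||_L² / ||u'||_L² = sqrt(14)/42.
Sharp Poincaré constant on H^1_0(0, 1/3) is C_P = L/π = 1/(3*π), achieved by sin(3*π·x).
A polynomial bump cannot attain the sharp Poincaré constant (only the first sine eigenfunction does), so the ratio is strictly less than C_P, consistent with ||u||_L² ≤ C_P ||u'||_L².


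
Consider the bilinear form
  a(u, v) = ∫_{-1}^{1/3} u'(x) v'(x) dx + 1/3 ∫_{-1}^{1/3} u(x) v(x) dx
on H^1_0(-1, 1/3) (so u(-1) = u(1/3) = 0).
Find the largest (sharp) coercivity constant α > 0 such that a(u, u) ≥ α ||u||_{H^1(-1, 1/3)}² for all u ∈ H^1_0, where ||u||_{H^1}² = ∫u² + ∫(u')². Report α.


α = (16 + 27*π^2)/(3*(16 + 9*π^2))

Coercivity of a(·,·) on H^1_0(-1, 1/3) means a(u, u) ≥ α ||u||_{H^1}² for every u ∈ H^1_0.
The interval has length L = 4/3, and Poincaré/coercivity depend only on L. Here a(u, u) = ∫(u')² + (1/3)·∫u².
Here 0 < c = 1/3 < 1. The condition a(u,u) ≥ α||u||_{H^1}² reads (1−α)∫(u')² ≥ (α−c)∫u². Any admissible α is ≤ 1 (rapidly oscillating u have ∫u²/∫(u')² → 0), and α = 1 would force 0 ≥ (1−c)∫u², impossible since c < 1; so 1−α > 0. By the sharp Poincaré inequality on H^1_0 of an interval of length L, ∫(u')² ≥ (π/L)²∫u² with equality for the first sine mode sin(π(x−x₀)/L) (x₀ the left endpoint), so the inequality holds for all u iff (1−α)(π/L)² ≥ α − c, i.e. α ≤ ((π/L)² + c)/((π/L)² + 1) = (1 + c(L/π)²)/(1 + (L/π)²). With (π/L)² = 9*π^2/16 and c = 1/3, the largest admissible constant is α = ((π/L)² + c)/((π/L)² + 1).
Simplifying, α = (16 + 27*π^2)/(3*(16 + 9*π^2)).


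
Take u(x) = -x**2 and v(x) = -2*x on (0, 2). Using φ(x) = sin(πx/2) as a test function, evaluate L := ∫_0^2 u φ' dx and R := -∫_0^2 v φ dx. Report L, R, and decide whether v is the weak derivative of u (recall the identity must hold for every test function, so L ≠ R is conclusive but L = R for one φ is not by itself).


LHS = 8/π, RHS = 8/π. Yes, v = u' weakly.

u(x) = -x**2, classical derivative u'(x) = -2*x.
φ(x) = sin(πx/2), so φ'(x) = π*cos(π*x/2)/2.
Note φ(0) = φ(2) = 0, so the boundary term u·φ vanishes.
LHS = ∫_0^2 u(x) φ'(x) dx = ∫_0^2 (-π*x^2*cos(π*x/2)/2) dx. Term by term:
  ∫_0^2 -π*x^2*cos(π*x/2)/2 dx = 8/π.
So LHS = 8/π.
∫_0^2 v(x) φ(x) dx = ∫_0^2 (-2*x*sin(π*x/2)) dx. Term by term:
  ∫_0^2 -2*x*sin(π*x/2) dx = -8/π.
So RHS = -∫_0^2 v(x) φ(x) dx = 8/π.
LHS = RHS, so the identity holds for this test φ.
Moreover u is smooth here and v(x) = u'(x) = -2*x pointwise, so the identity holds for every test function. Hence v is the weak derivative of u.


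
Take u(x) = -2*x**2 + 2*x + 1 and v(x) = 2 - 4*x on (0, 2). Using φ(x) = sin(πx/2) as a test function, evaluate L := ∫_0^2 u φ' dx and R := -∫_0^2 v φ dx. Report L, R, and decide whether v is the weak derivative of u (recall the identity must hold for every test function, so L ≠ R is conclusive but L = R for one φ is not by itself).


LHS = 8/π, RHS = 8/π. Yes, v = u' weakly.

u(x) = -2*x**2 + 2*x + 1, classical derivative u'(x) = 2 - 4*x.
φ(x) = sin(πx/2), so φ'(x) = π*cos(π*x/2)/2.
Note φ(0) = φ(2) = 0, so the boundary term u·φ vanishes.
LHS = ∫_0^2 u(x) φ'(x) dx = ∫_0^2 (-π*x^2*cos(π*x/2) + π*x*cos(π*x/2) + π*cos(π*x/2)/2) dx. Term by term:
  ∫_0^2 π*cos(π*x/2)/2 dx = 0;  ∫_0^2 π*x*cos(π*x/2) dx = -8/π;  ∫_0^2 -π*x^2*cos(π*x/2) dx = 16/π.
Sum: 0 − 8/π + 16/π = 8/π.
So LHS = 8/π.
∫_0^2 v(x) φ(x) dx = ∫_0^2 (-4*x*sin(π*x/2) + 2*sin(π*x/2)) dx. Term by term:
  ∫_0^2 2*sin(π*x/2) dx = 8/π;  ∫_0^2 -4*x*sin(π*x/2) dx = -16/π.
Sum: 8/π − 16/π = -8/π.
So RHS = -∫_0^2 v(x) φ(x) dx = 8/π.
LHS = RHS, so the identity holds for this test φ.
Moreover u is smooth here and v(x) = u'(x) = 2 - 4*x pointwise, so the identity holds for every test function. Hence v is the weak derivative of u.


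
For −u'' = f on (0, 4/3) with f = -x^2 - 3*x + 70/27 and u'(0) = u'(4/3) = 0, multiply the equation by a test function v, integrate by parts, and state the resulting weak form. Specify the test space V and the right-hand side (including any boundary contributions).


V = H^1(0, 4/3) (no boundary constraint on v; u is determined up to an additive constant); weak form: ∫_0^4/3 u'v' dx = ∫_0^4/3 (-x^2 - 3*x + 70/27) v dx for all v ∈ V.

Multiply both sides by a test function v and integrate from 0 to 4/3:
  ∫_0^4/3 −u''(x) v(x) dx = ∫_0^4/3 f(x) v(x) dx.
Integrate the LHS by parts once:
  ∫_0^4/3 −u'' v dx = −[u'(x) v(x)]_0^4/3 + ∫_0^4/3 u'(x) v'(x) dx.
Thus ∫_0^4/3 u'(x) v'(x) dx = ∫_0^4/3 f(x) v(x) dx + [u'(x) v(x)]_0^4/3.
Choose V so that boundary terms are either known or forced to vanish.
u has homogeneous Neumann: u'(0) = u'(4/3) = 0. So [u' v]_0^4/3 = 0·v(4/3) − 0·v(0) = 0 for any v; take V = H^1(0, 4/3).
Weak formulation: find u (satisfying any essential BC) such that ∫_0^4/3 u'(x) v'(x) dx = ∫_0^4/3 f v dx for all v ∈ V (homogeneous Neumann, so boundary terms vanish).
Substituting f(x) = -x^2 - 3*x + 70/27, the right-hand side is ∫_0^4/3 (-x^2 - 3*x + 70/27) v dx.
Compatibility check (pure Neumann): taking v ≡ 1 ∈ V gives 0 = ∫_0^4/3 f dx + (0) − (0), i.e. ∫_0^4/3 f dx must equal u'(0) − u'(4/3) = 0. Indeed ∫_0^4/3 (-x^2 - 3*x + 70/27) dx = 0, so the data are compatible. The solution is then unique only up to an additive constant (fix it e.g. by requiring ∫_0^4/3 u dx = 0).


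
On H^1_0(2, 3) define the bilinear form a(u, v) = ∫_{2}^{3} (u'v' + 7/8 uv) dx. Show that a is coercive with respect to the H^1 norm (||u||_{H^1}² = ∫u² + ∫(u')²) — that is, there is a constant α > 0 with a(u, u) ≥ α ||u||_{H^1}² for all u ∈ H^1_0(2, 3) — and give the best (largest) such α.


α = (7/8 + π^2)/(1 + π^2)

Coercivity of a(·,·) on H^1_0(2, 3) means a(u, u) ≥ α ||u||_{H^1}² for every u ∈ H^1_0.
The interval has length L = 1, and Poincaré/coercivity depend only on L. Here a(u, u) = ∫(u')² + (7/8)·∫u².
Here 0 < c = 7/8 < 1. The condition a(u,u) ≥ α||u||_{H^1}² reads (1−α)∫(u')² ≥ (α−c)∫u². Any admissible α is ≤ 1 (rapidly oscillating u have ∫u²/∫(u')² → 0), and α = 1 would force 0 ≥ (1−c)∫u², impossible since c < 1; so 1−α > 0. By the sharp Poincaré inequality on H^1_0 of an interval of length L, ∫(u')² ≥ (π/L)²∫u² with equality for the first sine mode sin(π(x−x₀)/L) (x₀ the left endpoint), so the inequality holds for all u iff (1−α)(π/L)² ≥ α − c, i.e. α ≤ ((π/L)² + c)/((π/L)² + 1) = (1 + c(L/π)²)/(1 + (L/π)²). With (π/L)² = π^2 and c = 7/8, the largest admissible constant is α = ((π/L)² + c)/((π/L)² + 1).
Simplifying, α = (7/8 + π^2)/(1 + π^2).


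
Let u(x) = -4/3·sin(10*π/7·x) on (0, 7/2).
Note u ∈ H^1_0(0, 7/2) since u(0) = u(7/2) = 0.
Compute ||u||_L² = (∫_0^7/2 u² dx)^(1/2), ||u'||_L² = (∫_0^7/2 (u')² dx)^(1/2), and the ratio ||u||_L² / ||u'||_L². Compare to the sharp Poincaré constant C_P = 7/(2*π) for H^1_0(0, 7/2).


||u||_L² / ||u'||_L² = 7/(10*π) < C_P = 7/(2*π).

u(x) = -4/3·sin(10*π/7·x), so u'(x) = -40*π*cos(10*π*x/7)/21.
Writing u(x) = A·sin(kπx/L) with A = -4/3 and k = 5, use ∫_0^L sin²(kπx/L) dx = L/2 and ∫_0^L cos²(kπx/L) dx = L/2.
u² = 16/9·sin²(10*π/7·x) and (u')² = 1600*π^2/441·cos²(10*π/7·x), and each of sin², cos² integrates to L/2 = 7/4 over (0, 7/2).
∫_0^7/2 u² dx = 28/9, so ||u||_L² = 2*sqrt(7)/3.
∫_0^7/2 (u')² dx = 400*π^2/63, so ||u'||_L² = 20*sqrt(7)*π/21.
Ratio ||u||_L² / ||u'||_L² = 7/(10*π).
Sharp Poincaré constant on H^1_0(0, 7/2) is C_P = L/π = 7/(2*π), achieved by sin(2*π/7·x).
This is the k = 5 harmonic; the ratio L/(kπ) is strictly less than C_P = L/π, consistent with the sharp inequality ||u||_L² ≤ C_P ||u'||_L².


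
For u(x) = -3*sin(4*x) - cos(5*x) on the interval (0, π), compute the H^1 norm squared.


||u||_{H^1(0,π)}^2 = -416/3 + 179*π/2

u'(x) = 5*sin(5*x) - 12*cos(4*x).
Expand u² and (u')² and integrate term by term on (0, π), using: for integers n ≥ 1, ∫_0^π sin²(nx) dx = ∫_0^π cos²(nx) dx = π/2; for n ≠ n', ∫_0^π sin(nx)sin(n'x) dx = ∫_0^π cos(nx)cos(n'x) dx = 0; and by product-to-sum, ∫_0^π sin(nx)cos(n'x) dx = ½∫_0^π [sin((n+n')x) + sin((n−n')x)] dx, which is 0 when n+n' is even and 2n/(n²−n'²) when n+n' is odd (it need not vanish on (0, π)).
  u² squared terms: (-1)²·∫cos(5x)² dx = 1·π/2 = π/2;  (-3)²·∫sin(4x)² dx = 9·π/2 = 9*π/2.
  u² cross terms: 2·(-1)·(-3)·∫cos(5x)·sin(4x) dx = 6·(-8/9) = -16/3.
  So ∫_0^π u² dx = π/2 + 9*π/2 − 16/3 = -16/3 + 5*π.
  (u')² squared terms: (-12)²·∫cos(4x)² dx = 144·π/2 = 72*π;  (5)²·∫sin(5x)² dx = 25·π/2 = 25*π/2.
  (u')² cross terms: 2·(-12)·(5)·∫cos(4x)·sin(5x) dx = -120·(10/9) = -400/3.
  So ∫_0^π (u')² dx = 72*π + 25*π/2 − 400/3 = -400/3 + 169*π/2.
||u||_{H^1}^2 = (-16/3 + 5*π) + (-400/3 + 169*π/2) = -416/3 + 179*π/2.


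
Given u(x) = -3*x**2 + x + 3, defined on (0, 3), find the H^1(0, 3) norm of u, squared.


||u||_{H^1}^2 = 4899/10

The H^1 norm (squared) on an interval (0, L) is
  ||u||_{H^1}^2 = ∫_0^L u(x)^2 dx + ∫_0^L u'(x)^2 dx.
Compute u'(x) = 1 - 6*x.
Then u(x)^2 = 9*x**4 - 6*x**3 - 17*x**2 + 6*x + 9 and u'(x)^2 = 36*x**2 - 12*x + 1.
Integrate each monomial from 0 to 3 using ∫_0^3 c·x^n dx = c·3^(n+1)/(n+1):
  ∫_0^3 u(x)^2 dx = ∫_0^3 (9*x^4 - 6*x^3 - 17*x^2 + 6*x + 9) dx. Term by term:
    ∫_0^3 9*x^4 dx = 2187/5;  ∫_0^3 -6*x^3 dx = -243/2;  ∫_0^3 -17*x^2 dx = -153;
    ∫_0^3 6*x dx = 27;  ∫_0^3 9 dx = 27.
  Sum: 2187/5 − 243/2 − 153 + 27 + 27 = 2169/10.
  ∫_0^3 u'(x)^2 dx = ∫_0^3 (36*x^2 - 12*x + 1) dx. Term by term:
    ∫_0^3 36*x^2 dx = 324;  ∫_0^3 -12*x dx = -54;  ∫_0^3 1 dx = 3.
  Sum: 324 − 54 + 3 = 273.
Adding: ||u||_{H^1}^2 = 2169/10 + 273 = 4899/10.


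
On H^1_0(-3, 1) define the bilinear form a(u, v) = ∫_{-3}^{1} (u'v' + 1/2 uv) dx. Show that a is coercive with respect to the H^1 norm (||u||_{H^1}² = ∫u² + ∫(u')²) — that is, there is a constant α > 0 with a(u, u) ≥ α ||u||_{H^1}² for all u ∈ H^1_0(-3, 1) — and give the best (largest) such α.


α = (8 + π^2)/(π^2 + 16)

Coercivity of a(·,·) on H^1_0(-3, 1) means a(u, u) ≥ α ||u||_{H^1}² for every u ∈ H^1_0.
The interval has length L = 4, and Poincaré/coercivity depend only on L. Here a(u, u) = ∫(u')² + (1/2)·∫u².
Here 0 < c = 1/2 < 1. The condition a(u,u) ≥ α||u||_{H^1}² reads (1−α)∫(u')² ≥ (α−c)∫u². Any admissible α is ≤ 1 (rapidly oscillating u have ∫u²/∫(u')² → 0), and α = 1 would force 0 ≥ (1−c)∫u², impossible since c < 1; so 1−α > 0. By the sharp Poincaré inequality on H^1_0 of an interval of length L, ∫(u')² ≥ (π/L)²∫u² with equality for the first sine mode sin(π(x−x₀)/L) (x₀ the left endpoint), so the inequality holds for all u iff (1−α)(π/L)² ≥ α − c, i.e. α ≤ ((π/L)² + c)/((π/L)² + 1) = (1 + c(L/π)²)/(1 + (L/π)²). With (π/L)² = π^2/16 and c = 1/2, the largest admissible constant is α = ((π/L)² + c)/((π/L)² + 1).
Simplifying, α = (8 + π^2)/(π^2 + 16).


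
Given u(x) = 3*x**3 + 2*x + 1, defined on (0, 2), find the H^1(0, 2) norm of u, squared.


||u||_{H^1}^2 = 95386/105

The H^1 norm (squared) on an interval (0, L) is
  ||u||_{H^1}^2 = ∫_0^L u(x)^2 dx + ∫_0^L u'(x)^2 dx.
Compute u'(x) = 9*x**2 + 2.
Then u(x)^2 = 9*x**6 + 12*x**4 + 6*x**3 + 4*x**2 + 4*x + 1 and u'(x)^2 = 81*x**4 + 36*x**2 + 4.
Integrate each monomial from 0 to 2 using ∫_0^2 c·x^n dx = c·2^(n+1)/(n+1):
  ∫_0^2 u(x)^2 dx = ∫_0^2 (9*x^6 + 12*x^4 + 6*x^3 + 4*x^2 + 4*x + 1) dx. Term by term:
    ∫_0^2 9*x^6 dx = 1152/7;  ∫_0^2 12*x^4 dx = 384/5;  ∫_0^2 6*x^3 dx = 24;
    ∫_0^2 4*x^2 dx = 32/3;  ∫_0^2 4*x dx = 8;  ∫_0^2 1 dx = 2.
  Sum: 1152/7 + 384/5 + 24 + 32/3 + 8 + 2 = 30034/105.
  ∫_0^2 u'(x)^2 dx = ∫_0^2 (81*x^4 + 36*x^2 + 4) dx. Term by term:
    ∫_0^2 81*x^4 dx = 2592/5;  ∫_0^2 36*x^2 dx = 96;  ∫_0^2 4 dx = 8.
  Sum: 2592/5 + 96 + 8 = 3112/5.
Adding: ||u||_{H^1}^2 = 30034/105 + 3112/5 = 95386/105.


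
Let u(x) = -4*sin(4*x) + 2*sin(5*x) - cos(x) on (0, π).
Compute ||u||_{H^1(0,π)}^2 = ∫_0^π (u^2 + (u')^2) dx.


||u||_{H^1(0,π)}^2 = 128/15 + 189*π

u'(x) = sin(x) - 16*cos(4*x) + 10*cos(5*x).
Expand u² and (u')² and integrate term by term on (0, π), using: for integers n ≥ 1, ∫_0^π sin²(nx) dx = ∫_0^π cos²(nx) dx = π/2; for n ≠ n', ∫_0^π sin(nx)sin(n'x) dx = ∫_0^π cos(nx)cos(n'x) dx = 0; and by product-to-sum, ∫_0^π sin(nx)cos(n'x) dx = ½∫_0^π [sin((n+n')x) + sin((n−n')x)] dx, which is 0 when n+n' is even and 2n/(n²−n'²) when n+n' is odd (it need not vanish on (0, π)).
  u² squared terms: (-1)²·∫cos(x)² dx = 1·π/2 = π/2;  (-4)²·∫sin(4x)² dx = 16·π/2 = 8*π;  (2)²·∫sin(5x)² dx = 4·π/2 = 2*π.
  u² cross terms: 2·(-1)·(-4)·∫cos(x)·sin(4x) dx = 8·(8/15) = 64/15;  2·(-1)·(2)·∫cos(x)·sin(5x) dx = -4·(0) = 0;  2·(-4)·(2)·∫sin(4x)·sin(5x) dx = -16·(0) = 0.
  So ∫_0^π u² dx = π/2 + 8*π + 2*π + 64/15 + 0 + 0 = 64/15 + 21*π/2.
  (u')² squared terms: (-16)²·∫cos(4x)² dx = 256·π/2 = 128*π;  (10)²·∫cos(5x)² dx = 100·π/2 = 50*π;  (1)²·∫sin(x)² dx = 1·π/2 = π/2.
  (u')² cross terms: 2·(-16)·(10)·∫cos(4x)·cos(5x) dx = -320·(0) = 0;  2·(-16)·(1)·∫cos(4x)·sin(x) dx = -32·(-2/15) = 64/15;  2·(10)·(1)·∫cos(5x)·sin(x) dx = 20·(0) = 0.
  So ∫_0^π (u')² dx = 128*π + 50*π + π/2 + 0 + 64/15 + 0 = 64/15 + 357*π/2.
||u||_{H^1}^2 = (64/15 + 21*π/2) + (64/15 + 357*π/2) = 128/15 + 189*π.


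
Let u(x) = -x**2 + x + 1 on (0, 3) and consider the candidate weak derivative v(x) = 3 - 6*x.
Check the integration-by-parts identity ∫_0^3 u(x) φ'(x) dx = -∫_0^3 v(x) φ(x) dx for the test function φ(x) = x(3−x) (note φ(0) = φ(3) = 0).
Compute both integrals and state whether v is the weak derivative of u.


LHS = 9, RHS = 27. No, v is not the weak derivative of u.

u(x) = -x**2 + x + 1, classical derivative u'(x) = 1 - 2*x.
φ(x) = x(3−x), so φ'(x) = 3 - 2*x.
Note φ(0) = φ(3) = 0, so the boundary term u·φ vanishes.
LHS = ∫_0^3 u(x) φ'(x) dx = ∫_0^3 (2*x^3 - 5*x^2 + x + 3) dx. Term by term:
  ∫_0^3 2*x^3 dx = 81/2;  ∫_0^3 -5*x^2 dx = -45;  ∫_0^3 x dx = 9/2;
  ∫_0^3 3 dx = 9.
Sum: 81/2 − 45 + 9/2 + 9 = 9.
So LHS = 9.
∫_0^3 v(x) φ(x) dx = ∫_0^3 (6*x^3 - 21*x^2 + 9*x) dx. Term by term:
  ∫_0^3 6*x^3 dx = 243/2;  ∫_0^3 -21*x^2 dx = -189;  ∫_0^3 9*x dx = 81/2.
Sum: 243/2 − 189 + 81/2 = -27.
So RHS = -∫_0^3 v(x) φ(x) dx = 27.
LHS − RHS = -18 ≠ 0, so the identity fails.
(For a valid weak derivative the identity must hold for EVERY test function, in particular this one. The failure shows v is NOT the weak derivative of u.)
Correct weak derivative would be u'(x) = 1 - 2*x.


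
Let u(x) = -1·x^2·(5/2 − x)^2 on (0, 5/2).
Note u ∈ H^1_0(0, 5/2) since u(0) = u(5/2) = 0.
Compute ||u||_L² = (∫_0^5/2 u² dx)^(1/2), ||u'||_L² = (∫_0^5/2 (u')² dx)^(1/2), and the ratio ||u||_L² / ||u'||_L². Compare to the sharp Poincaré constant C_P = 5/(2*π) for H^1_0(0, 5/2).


||u||_L² / ||u'||_L² = 5*sqrt(3)/12 < C_P = 5/(2*π).

u(x) = -1·x^2·(5/2 − x)^2, so u'(x) = x*(-8*x^2 + 30*x - 25)/2.
u(x) = -1·x^2·(5/2 − x)^2 vanishes at x = 0 and x = 5/2, so u ∈ H^1_0(0, 5/2). Differentiate via the product rule and integrate the resulting polynomials term by term.
  ∫_0^5/2 u² dx = ∫_0^5/2 (x^8 - 10*x^7 + 75*x^6/2 - 125*x^5/2 + 625*x^4/16) dx. Term by term:
    ∫_0^5/2 x^8 dx = 1953125/4608;  ∫_0^5/2 -10*x^7 dx = -1953125/1024;  ∫_0^5/2 75*x^6/2 dx = 5859375/1792;
    ∫_0^5/2 -125*x^5/2 dx = -1953125/768;  ∫_0^5/2 625*x^4/16 dx = 390625/512.
  Sum: 1953125/4608 − 1953125/1024 + 5859375/1792 − 1953125/768 + 390625/512 = 390625/64512.
  ∫_0^5/2 (u')² dx = ∫_0^5/2 (16*x^6 - 120*x^5 + 325*x^4 - 375*x^3 + 625*x^2/4) dx. Term by term:
    ∫_0^5/2 16*x^6 dx = 78125/56;  ∫_0^5/2 -120*x^5 dx = -78125/16;  ∫_0^5/2 325*x^4 dx = 203125/32;
    ∫_0^5/2 -375*x^3 dx = -234375/64;  ∫_0^5/2 625*x^2/4 dx = 78125/96.
  Sum: 78125/56 − 78125/16 + 203125/32 − 234375/64 + 78125/96 = 15625/1344.
∫_0^5/2 u² dx = 390625/64512, so ||u||_L² = 625*sqrt(7)/672.
∫_0^5/2 (u')² dx = 15625/1344, so ||u'||_L² = 125*sqrt(21)/168.
Ratio ||u||_L² / ||u'||_L² = 5*sqrt(3)/12.
Sharp Poincaré constant on H^1_0(0, 5/2) is C_P = L/π = 5/(2*π), achieved by sin(2*π/5·x).
A polynomial bump cannot attain the sharp Poincaré constant (only the first sine eigenfunction does), so the ratio is strictly less than C_P, consistent with ||u||_L² ≤ C_P ||u'||_L².


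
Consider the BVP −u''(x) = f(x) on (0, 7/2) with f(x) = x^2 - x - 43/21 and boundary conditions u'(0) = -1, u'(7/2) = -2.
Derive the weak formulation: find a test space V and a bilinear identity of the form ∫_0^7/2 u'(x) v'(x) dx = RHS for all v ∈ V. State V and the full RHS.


V = H^1(0, 7/2) (v unrestricted at boundary; u is determined up to an additive constant); weak form: ∫_0^7/2 u'v' dx = ∫_0^7/2 (x^2 - x - 43/21) v dx − 2·v(7/2) + v(0) for all v ∈ V.

Multiply both sides by a test function v and integrate from 0 to 7/2:
  ∫_0^7/2 −u''(x) v(x) dx = ∫_0^7/2 f(x) v(x) dx.
Integrate the LHS by parts once:
  ∫_0^7/2 −u'' v dx = −[u'(x) v(x)]_0^7/2 + ∫_0^7/2 u'(x) v'(x) dx.
Thus ∫_0^7/2 u'(x) v'(x) dx = ∫_0^7/2 f(x) v(x) dx + [u'(x) v(x)]_0^7/2.
Choose V so that boundary terms are either known or forced to vanish.
u has inhomogeneous Neumann u'(0) = -1, u'(7/2) = -2. [u' v]_0^7/2 = (-2)·v(7/2) − (-1)·v(0) = − 2·v(7/2) + v(0). Take V = H^1(0, 7/2); boundary term becomes part of RHS.
Weak formulation: find u (satisfying any essential BC) such that ∫_0^7/2 u'(x) v'(x) dx = ∫_0^7/2 f v dx − 2·v(7/2) + v(0) for all v ∈ V (Neumann data are natural BCs: they enter the RHS as boundary terms).
Substituting f(x) = x^2 - x - 43/21, the right-hand side is ∫_0^7/2 (x^2 - x - 43/21) v dx − 2·v(7/2) + v(0).
Compatibility check (pure Neumann): taking v ≡ 1 ∈ V gives 0 = ∫_0^7/2 f dx + (-2) − (-1), i.e. ∫_0^7/2 f dx must equal u'(0) − u'(7/2) = 1. Indeed ∫_0^7/2 (x^2 - x - 43/21) dx = 1, so the data are compatible. The solution is then unique only up to an additive constant (fix it e.g. by requiring ∫_0^7/2 u dx = 0).


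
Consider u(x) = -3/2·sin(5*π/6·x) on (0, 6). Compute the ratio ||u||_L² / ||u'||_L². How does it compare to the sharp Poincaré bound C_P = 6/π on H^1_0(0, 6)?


||u||_L² / ||u'||_L² = 6/(5*π) < C_P = 6/π.

u(x) = -3/2·sin(5*π/6·x), so u'(x) = -5*π*cos(5*π*x/6)/4.
Writing u(x) = A·sin(kπx/L) with A = -3/2 and k = 5, use ∫_0^L sin²(kπx/L) dx = L/2 and ∫_0^L cos²(kπx/L) dx = L/2.
u² = 9/4·sin²(5*π/6·x) and (u')² = 25*π^2/16·cos²(5*π/6·x), and each of sin², cos² integrates to L/2 = 3 over (0, 6).
∫_0^6 u² dx = 27/4, so ||u||_L² = 3*sqrt(3)/2.
∫_0^6 (u')² dx = 75*π^2/16, so ||u'||_L² = 5*sqrt(3)*π/4.
Ratio ||u||_L² / ||u'||_L² = 6/(5*π).
Sharp Poincaré constant on H^1_0(0, 6) is C_P = L/π = 6/π, achieved by sin(π/6·x).
This is the k = 5 harmonic; the ratio L/(kπ) is strictly less than C_P = L/π, consistent with the sharp inequality ||u||_L² ≤ C_P ||u'||_L².


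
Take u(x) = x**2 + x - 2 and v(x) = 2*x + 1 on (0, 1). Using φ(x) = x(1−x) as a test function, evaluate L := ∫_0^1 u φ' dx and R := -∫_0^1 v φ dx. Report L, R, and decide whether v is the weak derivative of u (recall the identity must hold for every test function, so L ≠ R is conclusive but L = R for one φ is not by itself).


LHS = -1/3, RHS = -1/3. Yes, v = u' weakly.

u(x) = x**2 + x - 2, classical derivative u'(x) = 2*x + 1.
φ(x) = x(1−x), so φ'(x) = 1 - 2*x.
Note φ(0) = φ(1) = 0, so the boundary term u·φ vanishes.
LHS = ∫_0^1 u(x) φ'(x) dx = ∫_0^1 (-2*x^3 - x^2 + 5*x - 2) dx. Term by term:
  ∫_0^1 -2*x^3 dx = -1/2;  ∫_0^1 -x^2 dx = -1/3;  ∫_0^1 5*x dx = 5/2;
  ∫_0^1 -2 dx = -2.
Sum: -1/2 − 1/3 + 5/2 − 2 = -1/3.
So LHS = -1/3.
∫_0^1 v(x) φ(x) dx = ∫_0^1 (-2*x^3 + x^2 + x) dx. Term by term:
  ∫_0^1 -2*x^3 dx = -1/2;  ∫_0^1 x^2 dx = 1/3;  ∫_0^1 x dx = 1/2.
Sum: -1/2 + 1/3 + 1/2 = 1/3.
So RHS = -∫_0^1 v(x) φ(x) dx = -1/3.
LHS = RHS, so the identity holds for this test φ.
Moreover u is smooth here and v(x) = u'(x) = 2*x + 1 pointwise, so the identity holds for every test function. Hence v is the weak derivative of u.


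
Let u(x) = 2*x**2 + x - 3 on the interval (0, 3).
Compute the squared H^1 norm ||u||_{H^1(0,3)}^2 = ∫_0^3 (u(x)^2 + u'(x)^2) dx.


||u||_{H^1}^2 = 1797/5

The H^1 norm (squared) on an interval (0, L) is
  ||u||_{H^1}^2 = ∫_0^L u(x)^2 dx + ∫_0^L u'(x)^2 dx.
Compute u'(x) = 4*x + 1.
Then u(x)^2 = 4*x**4 + 4*x**3 - 11*x**2 - 6*x + 9 and u'(x)^2 = 16*x**2 + 8*x + 1.
Integrate each monomial from 0 to 3 using ∫_0^3 c·x^n dx = c·3^(n+1)/(n+1):
  ∫_0^3 u(x)^2 dx = ∫_0^3 (4*x^4 + 4*x^3 - 11*x^2 - 6*x + 9) dx. Term by term:
    ∫_0^3 4*x^4 dx = 972/5;  ∫_0^3 4*x^3 dx = 81;  ∫_0^3 -11*x^2 dx = -99;
    ∫_0^3 -6*x dx = -27;  ∫_0^3 9 dx = 27.
  Sum: 972/5 + 81 − 99 − 27 + 27 = 882/5.
  ∫_0^3 u'(x)^2 dx = ∫_0^3 (16*x^2 + 8*x + 1) dx. Term by term:
    ∫_0^3 16*x^2 dx = 144;  ∫_0^3 8*x dx = 36;  ∫_0^3 1 dx = 3.
  Sum: 144 + 36 + 3 = 183.
Adding: ||u||_{H^1}^2 = 882/5 + 183 = 1797/5.


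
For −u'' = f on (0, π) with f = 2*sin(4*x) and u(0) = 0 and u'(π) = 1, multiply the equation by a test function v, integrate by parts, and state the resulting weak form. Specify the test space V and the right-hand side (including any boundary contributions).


V = {v ∈ H^1(0, π) : v(0) = 0} (test functions vanish at x = 0 where u is specified); weak form: ∫_0^π u'v' dx = ∫_0^π (2*sin(4*x)) v dx + v(π) for all v ∈ V.

Multiply both sides by a test function v and integrate from 0 to π:
  ∫_0^π −u''(x) v(x) dx = ∫_0^π f(x) v(x) dx.
Integrate the LHS by parts once:
  ∫_0^π −u'' v dx = −[u'(x) v(x)]_0^π + ∫_0^π u'(x) v'(x) dx.
Thus ∫_0^π u'(x) v'(x) dx = ∫_0^π f(x) v(x) dx + [u'(x) v(x)]_0^π.
Choose V so that boundary terms are either known or forced to vanish.
Mixed BC: u(0) = 0 (Dirichlet) and u'(π) = 1 (Neumann). Define V = {v ∈ H^1(0, π) : v(0) = 0}. Then [u' v]_0^π = u'(π)·v(π) − u'(0)·0 = v(π).
Weak formulation: find u (satisfying any essential BC) such that ∫_0^π u'(x) v'(x) dx = ∫_0^π f v dx + v(π) for all v ∈ V (Dirichlet at 0 absorbed into V; Neumann datum at x = π contributes the boundary term).
Substituting f(x) = 2*sin(4*x), the right-hand side is ∫_0^π (2*sin(4*x)) v dx + v(π).


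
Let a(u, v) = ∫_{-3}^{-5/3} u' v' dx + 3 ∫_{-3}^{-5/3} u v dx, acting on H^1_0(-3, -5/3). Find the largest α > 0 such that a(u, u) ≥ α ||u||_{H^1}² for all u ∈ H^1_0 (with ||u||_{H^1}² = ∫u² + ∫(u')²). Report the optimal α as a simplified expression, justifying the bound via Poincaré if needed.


α = 1

Coercivity of a(·,·) on H^1_0(-3, -5/3) means a(u, u) ≥ α ||u||_{H^1}² for every u ∈ H^1_0.
The interval has length L = 4/3, and Poincaré/coercivity depend only on L. Here a(u, u) = ∫(u')² + (3)·∫u².
Here c = 3 ≥ 1, so a(u,u) = ∫(u')² + c∫u² ≥ ∫(u')² + ∫u² = ||u||_{H^1}², i.e. α = 1 works. No larger α is possible: a(u,u) ≥ α||u||_{H^1}² means (1−α)∫(u')² ≥ (α−c)∫u², and for the modes u_n = sin(nπ(x−x₀)/L) (x₀ the left endpoint) one has ∫u_n²/∫(u_n')² = (L/(nπ))² → 0, so a(u_n,u_n)/||u_n||_{H^1}² → 1. Hence the optimal constant is α = 1.
Therefore α = 1.


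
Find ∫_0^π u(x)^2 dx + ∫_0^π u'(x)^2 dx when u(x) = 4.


||u||_{H^1(0,π)}^2 = 16*π

u'(x) = 0.
Expand u² and (u')² and integrate term by term on (0, π), using: for integers n ≥ 1, ∫_0^π sin²(nx) dx = ∫_0^π cos²(nx) dx = π/2; for n ≠ n', ∫_0^π sin(nx)sin(n'x) dx = ∫_0^π cos(nx)cos(n'x) dx = 0; and by product-to-sum, ∫_0^π sin(nx)cos(n'x) dx = ½∫_0^π [sin((n+n')x) + sin((n−n')x)] dx, which is 0 when n+n' is even and 2n/(n²−n'²) when n+n' is odd (it need not vanish on (0, π)). For the constant mode: ∫_0^π 1 dx = π, ∫_0^π cos(nx) dx = 0, ∫_0^π sin(nx) dx = (1−(−1)^n)/n.
  u² squared terms: (4)²·∫1 dx = 16·π = 16*π.
  So ∫_0^π u² dx = 16*π.
  u' ≡ 0, so ∫_0^π (u')² dx = 0.
||u||_{H^1}^2 = (16*π) + (0) = 16*π.


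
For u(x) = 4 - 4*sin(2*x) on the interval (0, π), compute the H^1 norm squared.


||u||_{H^1(0,π)}^2 = 56*π

u'(x) = -8*cos(2*x).
Expand u² and (u')² and integrate term by term on (0, π), using: for integers n ≥ 1, ∫_0^π sin²(nx) dx = ∫_0^π cos²(nx) dx = π/2; for n ≠ n', ∫_0^π sin(nx)sin(n'x) dx = ∫_0^π cos(nx)cos(n'x) dx = 0; and by product-to-sum, ∫_0^π sin(nx)cos(n'x) dx = ½∫_0^π [sin((n+n')x) + sin((n−n')x)] dx, which is 0 when n+n' is even and 2n/(n²−n'²) when n+n' is odd (it need not vanish on (0, π)). For the constant mode: ∫_0^π 1 dx = π, ∫_0^π cos(nx) dx = 0, ∫_0^π sin(nx) dx = (1−(−1)^n)/n.
  u² squared terms: (4)²·∫1 dx = 16·π = 16*π;  (-4)²·∫sin(2x)² dx = 16·π/2 = 8*π.
  u² cross terms: 2·(4)·(-4)·∫1·sin(2x) dx = -32·(0) = 0.
  So ∫_0^π u² dx = 16*π + 8*π + 0 = 24*π.
  (u')² squared terms: (-8)²·∫cos(2x)² dx = 64·π/2 = 32*π.
  So ∫_0^π (u')² dx = 32*π.
||u||_{H^1}^2 = (24*π) + (32*π) = 56*π.


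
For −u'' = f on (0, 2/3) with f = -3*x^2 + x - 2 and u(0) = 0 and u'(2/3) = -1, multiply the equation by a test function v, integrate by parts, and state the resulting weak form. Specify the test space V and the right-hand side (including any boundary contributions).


V = {v ∈ H^1(0, 2/3) : v(0) = 0} (test functions vanish at x = 0 where u is specified); weak form: ∫_0^2/3 u'v' dx = ∫_0^2/3 (-3*x^2 + x - 2) v dx − v(2/3) for all v ∈ V.

Multiply both sides by a test function v and integrate from 0 to 2/3:
  ∫_0^2/3 −u''(x) v(x) dx = ∫_0^2/3 f(x) v(x) dx.
Integrate the LHS by parts once:
  ∫_0^2/3 −u'' v dx = −[u'(x) v(x)]_0^2/3 + ∫_0^2/3 u'(x) v'(x) dx.
Thus ∫_0^2/3 u'(x) v'(x) dx = ∫_0^2/3 f(x) v(x) dx + [u'(x) v(x)]_0^2/3.
Choose V so that boundary terms are either known or forced to vanish.
Mixed BC: u(0) = 0 (Dirichlet) and u'(2/3) = -1 (Neumann). Define V = {v ∈ H^1(0, 2/3) : v(0) = 0}. Then [u' v]_0^2/3 = u'(2/3)·v(2/3) − u'(0)·0 = − v(2/3).
Weak formulation: find u (satisfying any essential BC) such that ∫_0^2/3 u'(x) v'(x) dx = ∫_0^2/3 f v dx − v(2/3) for all v ∈ V (Dirichlet at 0 absorbed into V; Neumann datum at x = 2/3 contributes the boundary term).
Substituting f(x) = -3*x^2 + x - 2, the right-hand side is ∫_0^2/3 (-3*x^2 + x - 2) v dx − v(2/3).


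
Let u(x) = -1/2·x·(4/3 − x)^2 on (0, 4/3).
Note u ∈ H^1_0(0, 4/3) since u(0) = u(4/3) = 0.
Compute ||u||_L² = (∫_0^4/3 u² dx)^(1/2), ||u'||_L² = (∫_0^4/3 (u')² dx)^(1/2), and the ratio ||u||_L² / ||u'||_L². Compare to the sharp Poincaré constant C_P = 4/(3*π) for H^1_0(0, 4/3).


||u||_L² / ||u'||_L² = 2*sqrt(14)/21 < C_P = 4/(3*π).

u(x) = -1/2·x·(4/3 − x)^2, so u'(x) = (4 - 9*x)*(3*x - 4)/18.
u(x) = -1/2·x·(4/3 − x)^2 vanishes at x = 0 and x = 4/3, so u ∈ H^1_0(0, 4/3). Differentiate via the product rule and integrate the resulting polynomials term by term.
  ∫_0^4/3 u² dx = ∫_0^4/3 (x^6/4 - 4*x^5/3 + 8*x^4/3 - 64*x^3/27 + 64*x^2/81) dx. Term by term:
    ∫_0^4/3 x^6/4 dx = 4096/15309;  ∫_0^4/3 -4*x^5/3 dx = -8192/6561;  ∫_0^4/3 8*x^4/3 dx = 8192/3645;
    ∫_0^4/3 -64*x^3/27 dx = -4096/2187;  ∫_0^4/3 64*x^2/81 dx = 4096/6561.
  Sum: 4096/15309 − 8192/6561 + 8192/3645 − 4096/2187 + 4096/6561 = 4096/229635.
  ∫_0^4/3 (u')² dx = ∫_0^4/3 (9*x^4/4 - 8*x^3 + 88*x^2/9 - 128*x/27 + 64/81) dx. Term by term:
    ∫_0^4/3 9*x^4/4 dx = 256/135;  ∫_0^4/3 -8*x^3 dx = -512/81;  ∫_0^4/3 88*x^2/9 dx = 5632/729;
    ∫_0^4/3 -128*x/27 dx = -1024/243;  ∫_0^4/3 64/81 dx = 256/243.
  Sum: 256/135 − 512/81 + 5632/729 − 1024/243 + 256/243 = 512/3645.
∫_0^4/3 u² dx = 4096/229635, so ||u||_L² = 64*sqrt(35)/2835.
∫_0^4/3 (u')² dx = 512/3645, so ||u'||_L² = 16*sqrt(10)/135.
Ratio ||u||_L² / ||u'||_L² = 2*sqrt(14)/21.
Sharp Poincaré constant on H^1_0(0, 4/3) is C_P = L/π = 4/(3*π), achieved by sin(3*π/4·x).
A polynomial bump cannot attain the sharp Poincaré constant (only the first sine eigenfunction does), so the ratio is strictly less than C_P, consistent with ||u||_L² ≤ C_P ||u'||_L².


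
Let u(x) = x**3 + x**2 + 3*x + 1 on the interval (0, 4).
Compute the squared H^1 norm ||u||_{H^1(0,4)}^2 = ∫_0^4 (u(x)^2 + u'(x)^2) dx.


||u||_{H^1}^2 = 960824/105

The H^1 norm (squared) on an interval (0, L) is
  ||u||_{H^1}^2 = ∫_0^L u(x)^2 dx + ∫_0^L u'(x)^2 dx.
Compute u'(x) = 3*x**2 + 2*x + 3.
Then u(x)^2 = x**6 + 2*x**5 + 7*x**4 + 8*x**3 + 11*x**2 + 6*x + 1 and u'(x)^2 = 9*x**4 + 12*x**3 + 22*x**2 + 12*x + 9.
Integrate each monomial from 0 to 4 using ∫_0^4 c·x^n dx = c·4^(n+1)/(n+1):
  ∫_0^4 u(x)^2 dx = ∫_0^4 (x^6 + 2*x^5 + 7*x^4 + 8*x^3 + 11*x^2 + 6*x + 1) dx. Term by term:
    ∫_0^4 x^6 dx = 16384/7;  ∫_0^4 2*x^5 dx = 4096/3;  ∫_0^4 7*x^4 dx = 7168/5;
    ∫_0^4 8*x^3 dx = 512;  ∫_0^4 11*x^2 dx = 704/3;  ∫_0^4 6*x dx = 48;
    ∫_0^4 1 dx = 4.
  Sum: 16384/7 + 4096/3 + 7168/5 + 512 + 704/3 + 48 + 4 = 207836/35.
  ∫_0^4 u'(x)^2 dx = ∫_0^4 (9*x^4 + 12*x^3 + 22*x^2 + 12*x + 9) dx. Term by term:
    ∫_0^4 9*x^4 dx = 9216/5;  ∫_0^4 12*x^3 dx = 768;  ∫_0^4 22*x^2 dx = 1408/3;
    ∫_0^4 12*x dx = 96;  ∫_0^4 9 dx = 36.
  Sum: 9216/5 + 768 + 1408/3 + 96 + 36 = 48188/15.
Adding: ||u||_{H^1}^2 = 207836/35 + 48188/15 = 960824/105.


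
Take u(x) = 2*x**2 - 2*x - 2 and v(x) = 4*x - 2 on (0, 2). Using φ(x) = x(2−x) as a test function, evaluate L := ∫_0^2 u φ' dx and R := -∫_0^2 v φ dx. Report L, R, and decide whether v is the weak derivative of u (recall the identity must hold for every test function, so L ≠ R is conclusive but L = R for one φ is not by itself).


LHS = -8/3, RHS = -8/3. Yes, v = u' weakly.

u(x) = 2*x**2 - 2*x - 2, classical derivative u'(x) = 4*x - 2.
φ(x) = x(2−x), so φ'(x) = 2 - 2*x.
Note φ(0) = φ(2) = 0, so the boundary term u·φ vanishes.
LHS = ∫_0^2 u(x) φ'(x) dx = ∫_0^2 (-4*x^3 + 8*x^2 - 4) dx. Term by term:
  ∫_0^2 -4*x^3 dx = -16;  ∫_0^2 8*x^2 dx = 64/3;  ∫_0^2 -4 dx = -8.
Sum: -16 + 64/3 − 8 = -8/3.
So LHS = -8/3.
∫_0^2 v(x) φ(x) dx = ∫_0^2 (-4*x^3 + 10*x^2 - 4*x) dx. Term by term:
  ∫_0^2 -4*x^3 dx = -16;  ∫_0^2 10*x^2 dx = 80/3;  ∫_0^2 -4*x dx = -8.
Sum: -16 + 80/3 − 8 = 8/3.
So RHS = -∫_0^2 v(x) φ(x) dx = -8/3.
LHS = RHS, so the identity holds for this test φ.
Moreover u is smooth here and v(x) = u'(x) = 4*x - 2 pointwise, so the identity holds for every test function. Hence v is the weak derivative of u.


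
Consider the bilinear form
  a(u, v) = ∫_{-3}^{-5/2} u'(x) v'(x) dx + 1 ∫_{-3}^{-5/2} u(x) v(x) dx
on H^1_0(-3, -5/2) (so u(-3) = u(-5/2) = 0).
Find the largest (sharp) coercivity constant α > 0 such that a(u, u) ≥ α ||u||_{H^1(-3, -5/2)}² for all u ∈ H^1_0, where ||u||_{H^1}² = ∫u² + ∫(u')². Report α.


α = 1

Coercivity of a(·,·) on H^1_0(-3, -5/2) means a(u, u) ≥ α ||u||_{H^1}² for every u ∈ H^1_0.
The interval has length L = 1/2, and Poincaré/coercivity depend only on L. Here a(u, u) = ∫(u')² + (1)·∫u².
Here c = 1 ≥ 1, so a(u,u) = ∫(u')² + c∫u² ≥ ∫(u')² + ∫u² = ||u||_{H^1}², i.e. α = 1 works. No larger α is possible: a(u,u) ≥ α||u||_{H^1}² means (1−α)∫(u')² ≥ (α−c)∫u², and for the modes u_n = sin(nπ(x−x₀)/L) (x₀ the left endpoint) one has ∫u_n²/∫(u_n')² = (L/(nπ))² → 0, so a(u_n,u_n)/||u_n||_{H^1}² → 1. Hence the optimal constant is α = 1.
Therefore α = 1.


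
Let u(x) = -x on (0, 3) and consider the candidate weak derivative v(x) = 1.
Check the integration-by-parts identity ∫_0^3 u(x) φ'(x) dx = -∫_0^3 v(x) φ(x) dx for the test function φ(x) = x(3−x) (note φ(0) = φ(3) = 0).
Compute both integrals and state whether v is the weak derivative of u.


LHS = 9/2, RHS = -9/2. No, v is not the weak derivative of u.

u(x) = -x, classical derivative u'(x) = -1.
φ(x) = x(3−x), so φ'(x) = 3 - 2*x.
Note φ(0) = φ(3) = 0, so the boundary term u·φ vanishes.
LHS = ∫_0^3 u(x) φ'(x) dx = ∫_0^3 (2*x^2 - 3*x) dx. Term by term:
  ∫_0^3 2*x^2 dx = 18;  ∫_0^3 -3*x dx = -27/2.
Sum: 18 − 27/2 = 9/2.
So LHS = 9/2.
∫_0^3 v(x) φ(x) dx = ∫_0^3 (-x^2 + 3*x) dx. Term by term:
  ∫_0^3 -x^2 dx = -9;  ∫_0^3 3*x dx = 27/2.
Sum: -9 + 27/2 = 9/2.
So RHS = -∫_0^3 v(x) φ(x) dx = -9/2.
LHS − RHS = 9 ≠ 0, so the identity fails.
(For a valid weak derivative the identity must hold for EVERY test function, in particular this one. The failure shows v is NOT the weak derivative of u.)
Correct weak derivative would be u'(x) = -1.


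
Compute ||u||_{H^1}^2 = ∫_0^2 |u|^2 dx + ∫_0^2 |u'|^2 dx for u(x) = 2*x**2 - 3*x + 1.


||u||_{H^1}^2 = 224/15

The H^1 norm (squared) on an interval (0, L) is
  ||u||_{H^1}^2 = ∫_0^L u(x)^2 dx + ∫_0^L u'(x)^2 dx.
Compute u'(x) = 4*x - 3.
Then u(x)^2 = 4*x**4 - 12*x**3 + 13*x**2 - 6*x + 1 and u'(x)^2 = 16*x**2 - 24*x + 9.
Integrate each monomial from 0 to 2 using ∫_0^2 c·x^n dx = c·2^(n+1)/(n+1):
  ∫_0^2 u(x)^2 dx = ∫_0^2 (4*x^4 - 12*x^3 + 13*x^2 - 6*x + 1) dx. Term by term:
    ∫_0^2 4*x^4 dx = 128/5;  ∫_0^2 -12*x^3 dx = -48;  ∫_0^2 13*x^2 dx = 104/3;
    ∫_0^2 -6*x dx = -12;  ∫_0^2 1 dx = 2.
  Sum: 128/5 − 48 + 104/3 − 12 + 2 = 34/15.
  ∫_0^2 u'(x)^2 dx = ∫_0^2 (16*x^2 - 24*x + 9) dx. Term by term:
    ∫_0^2 16*x^2 dx = 128/3;  ∫_0^2 -24*x dx = -48;  ∫_0^2 9 dx = 18.
  Sum: 128/3 − 48 + 18 = 38/3.
Adding: ||u||_{H^1}^2 = 34/15 + 38/3 = 224/15.


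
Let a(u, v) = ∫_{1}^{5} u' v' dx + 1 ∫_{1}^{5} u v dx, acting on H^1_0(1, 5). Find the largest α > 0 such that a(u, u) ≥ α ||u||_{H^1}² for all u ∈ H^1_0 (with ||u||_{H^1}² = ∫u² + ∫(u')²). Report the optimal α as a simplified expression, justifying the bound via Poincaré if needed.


α = 1

Coercivity of a(·,·) on H^1_0(1, 5) means a(u, u) ≥ α ||u||_{H^1}² for every u ∈ H^1_0.
The interval has length L = 4, and Poincaré/coercivity depend only on L. Here a(u, u) = ∫(u')² + (1)·∫u².
Here c = 1 ≥ 1, so a(u,u) = ∫(u')² + c∫u² ≥ ∫(u')² + ∫u² = ||u||_{H^1}², i.e. α = 1 works. No larger α is possible: a(u,u) ≥ α||u||_{H^1}² means (1−α)∫(u')² ≥ (α−c)∫u², and for the modes u_n = sin(nπ(x−x₀)/L) (x₀ the left endpoint) one has ∫u_n²/∫(u_n')² = (L/(nπ))² → 0, so a(u_n,u_n)/||u_n||_{H^1}² → 1. Hence the optimal constant is α = 1.
Therefore α = 1.


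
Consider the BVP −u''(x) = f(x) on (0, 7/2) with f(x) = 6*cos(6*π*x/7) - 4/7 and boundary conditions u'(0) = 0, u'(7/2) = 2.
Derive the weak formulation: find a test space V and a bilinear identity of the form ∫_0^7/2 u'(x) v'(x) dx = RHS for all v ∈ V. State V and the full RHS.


V = H^1(0, 7/2) (v unrestricted at boundary; u is determined up to an additive constant); weak form: ∫_0^7/2 u'v' dx = ∫_0^7/2 (6*cos(6*π*x/7) - 4/7) v dx + 2·v(7/2) for all v ∈ V.

Multiply both sides by a test function v and integrate from 0 to 7/2:
  ∫_0^7/2 −u''(x) v(x) dx = ∫_0^7/2 f(x) v(x) dx.
Integrate the LHS by parts once:
  ∫_0^7/2 −u'' v dx = −[u'(x) v(x)]_0^7/2 + ∫_0^7/2 u'(x) v'(x) dx.
Thus ∫_0^7/2 u'(x) v'(x) dx = ∫_0^7/2 f(x) v(x) dx + [u'(x) v(x)]_0^7/2.
Choose V so that boundary terms are either known or forced to vanish.
u has inhomogeneous Neumann u'(0) = 0, u'(7/2) = 2. [u' v]_0^7/2 = (2)·v(7/2) − (0)·v(0) = 2·v(7/2). Take V = H^1(0, 7/2); boundary term becomes part of RHS.
Weak formulation: find u (satisfying any essential BC) such that ∫_0^7/2 u'(x) v'(x) dx = ∫_0^7/2 f v dx + 2·v(7/2) for all v ∈ V (Neumann data are natural BCs: they enter the RHS as boundary terms).
Substituting f(x) = 6*cos(6*π*x/7) - 4/7, the right-hand side is ∫_0^7/2 (6*cos(6*π*x/7) - 4/7) v dx + 2·v(7/2).
Compatibility check (pure Neumann): taking v ≡ 1 ∈ V gives 0 = ∫_0^7/2 f dx + (2) − (0), i.e. ∫_0^7/2 f dx must equal u'(0) − u'(7/2) = -2. Indeed ∫_0^7/2 (6*cos(6*π*x/7) - 4/7) dx = -2, so the data are compatible. The solution is then unique only up to an additive constant (fix it e.g. by requiring ∫_0^7/2 u dx = 0).


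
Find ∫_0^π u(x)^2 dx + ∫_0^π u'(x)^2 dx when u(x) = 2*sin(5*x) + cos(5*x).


||u||_{H^1(0,π)}^2 = 65*π

u'(x) = -5*sin(5*x) + 10*cos(5*x).
Expand u² and (u')² and integrate term by term on (0, π), using: for integers n ≥ 1, ∫_0^π sin²(nx) dx = ∫_0^π cos²(nx) dx = π/2; for n ≠ n', ∫_0^π sin(nx)sin(n'x) dx = ∫_0^π cos(nx)cos(n'x) dx = 0; and by product-to-sum, ∫_0^π sin(nx)cos(n'x) dx = ½∫_0^π [sin((n+n')x) + sin((n−n')x)] dx, which is 0 when n+n' is even and 2n/(n²−n'²) when n+n' is odd (it need not vanish on (0, π)).
  u² squared terms: (2)²·∫sin(5x)² dx = 4·π/2 = 2*π;  (1)²·∫cos(5x)² dx = 1·π/2 = π/2.
  u² cross terms: 2·(2)·(1)·∫sin(5x)·cos(5x) dx = 4·(0) = 0.
  So ∫_0^π u² dx = 2*π + π/2 + 0 = 5*π/2.
  (u')² squared terms: (-5)²·∫sin(5x)² dx = 25·π/2 = 25*π/2;  (10)²·∫cos(5x)² dx = 100·π/2 = 50*π.
  (u')² cross terms: 2·(-5)·(10)·∫sin(5x)·cos(5x) dx = -100·(0) = 0.
  So ∫_0^π (u')² dx = 25*π/2 + 50*π + 0 = 125*π/2.
||u||_{H^1}^2 = (5*π/2) + (125*π/2) = 65*π.


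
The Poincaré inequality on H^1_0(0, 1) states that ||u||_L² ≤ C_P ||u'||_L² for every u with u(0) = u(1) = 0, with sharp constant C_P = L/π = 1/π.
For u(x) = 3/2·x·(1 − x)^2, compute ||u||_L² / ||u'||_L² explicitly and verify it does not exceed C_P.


||u||_L² / ||u'||_L² = sqrt(14)/14 < C_P = 1/π.

u(x) = 3/2·x·(1 − x)^2, so u'(x) = 9*x^2/2 - 6*x + 3/2.
u(x) = 3/2·x·(1 − x)^2 vanishes at x = 0 and x = 1, so u ∈ H^1_0(0, 1). Differentiate via the product rule and integrate the resulting polynomials term by term.
  ∫_0^1 u² dx = ∫_0^1 (9*x^6/4 - 9*x^5 + 27*x^4/2 - 9*x^3 + 9*x^2/4) dx. Term by term:
    ∫_0^1 9*x^6/4 dx = 9/28;  ∫_0^1 -9*x^5 dx = -3/2;  ∫_0^1 27*x^4/2 dx = 27/10;
    ∫_0^1 -9*x^3 dx = -9/4;  ∫_0^1 9*x^2/4 dx = 3/4.
  Sum: 9/28 − 3/2 + 27/10 − 9/4 + 3/4 = 3/140.
  ∫_0^1 (u')² dx = ∫_0^1 (81*x^4/4 - 54*x^3 + 99*x^2/2 - 18*x + 9/4) dx. Term by term:
    ∫_0^1 81*x^4/4 dx = 81/20;  ∫_0^1 -54*x^3 dx = -27/2;  ∫_0^1 99*x^2/2 dx = 33/2;
    ∫_0^1 -18*x dx = -9;  ∫_0^1 9/4 dx = 9/4.
  Sum: 81/20 − 27/2 + 33/2 − 9 + 9/4 = 3/10.
∫_0^1 u² dx = 3/140, so ||u||_L² = sqrt(105)/70.
∫_0^1 (u')² dx = 3/10, so ||u'||_L² = sqrt(30)/10.
Ratio ||u||_L² / ||u'||_L² = sqrt(14)/14.
Sharp Poincaré constant on H^1_0(0, 1) is C_P = L/π = 1/π, achieved by sin(π·x).
A polynomial bump cannot attain the sharp Poincaré constant (only the first sine eigenfunction does), so the ratio is strictly less than C_P, consistent with ||u||_L² ≤ C_P ||u'||_L².
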